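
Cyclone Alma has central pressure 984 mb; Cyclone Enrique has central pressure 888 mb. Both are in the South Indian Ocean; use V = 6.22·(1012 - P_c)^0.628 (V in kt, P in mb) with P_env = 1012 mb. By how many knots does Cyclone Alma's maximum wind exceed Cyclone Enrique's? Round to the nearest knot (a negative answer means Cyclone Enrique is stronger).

-78 kt

Cyclone Alma: ΔP = 28; V ≈ 6.22 × 28^0.628 ≈ 50.42 kt.
Cyclone Enrique: ΔP = 124; V ≈ 6.22 × 124^0.628 ≈ 128.37 kt.
Difference ≈ 50.42 − 128.37 = -77.95 → -78 kt.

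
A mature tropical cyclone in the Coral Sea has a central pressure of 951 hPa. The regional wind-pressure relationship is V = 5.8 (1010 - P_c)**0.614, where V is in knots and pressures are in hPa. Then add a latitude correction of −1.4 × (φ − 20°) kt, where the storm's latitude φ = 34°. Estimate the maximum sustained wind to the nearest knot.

51 kt

ΔP = 1010 − 951 = 59 hPa.
59^0.614 ≈ 12.227.
V ≈ 5.8 × 12.227 ≈ 70.9 kt.
Latitude correction: −1.4 × (34 − 20) = -19.6 kt.
Corrected V ≈ 51.3 kt → 51 kt.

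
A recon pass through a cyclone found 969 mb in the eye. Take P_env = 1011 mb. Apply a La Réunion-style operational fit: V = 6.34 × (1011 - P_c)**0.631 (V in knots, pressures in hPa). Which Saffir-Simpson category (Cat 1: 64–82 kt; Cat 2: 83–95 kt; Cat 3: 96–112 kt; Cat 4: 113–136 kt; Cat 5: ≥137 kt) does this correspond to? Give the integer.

1

ΔP = 1011 − 969 = 42 mb.
V ≈ 6.34 × 42^0.631 = 6.34 × 10.57 ≈ 67 kt.
67 kt falls in the Category 1 band.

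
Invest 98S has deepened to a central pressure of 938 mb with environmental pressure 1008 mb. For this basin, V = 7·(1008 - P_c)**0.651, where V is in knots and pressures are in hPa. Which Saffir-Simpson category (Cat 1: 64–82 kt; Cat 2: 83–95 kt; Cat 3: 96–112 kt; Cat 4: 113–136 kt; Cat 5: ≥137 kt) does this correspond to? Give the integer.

3

ΔP = 1008 − 938 = 70 mb.
V ≈ 7 × 70^0.651 = 7 × 15.89 ≈ 111 kt.
111 kt falls in the Category 3 band.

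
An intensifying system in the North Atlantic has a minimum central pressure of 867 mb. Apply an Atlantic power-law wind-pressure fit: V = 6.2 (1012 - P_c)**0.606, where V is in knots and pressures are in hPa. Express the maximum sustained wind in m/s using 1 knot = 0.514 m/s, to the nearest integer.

ΔP = 1012 − 867 = 145 mb.
V ≈ 6.2 × 145^0.606 = 6.2 × 20.407 ≈ 126.526 kt.
126.526 × 0.514 ≈ 65.03 m/s → 65 m/s.

65 m/s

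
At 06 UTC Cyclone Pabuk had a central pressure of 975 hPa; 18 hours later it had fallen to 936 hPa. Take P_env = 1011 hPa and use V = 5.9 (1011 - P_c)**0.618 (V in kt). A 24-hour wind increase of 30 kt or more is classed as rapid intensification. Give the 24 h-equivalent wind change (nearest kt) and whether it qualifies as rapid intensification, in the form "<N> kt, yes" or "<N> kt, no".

41 kt, yes

V₁: ΔP = 36, V ≈ 5.9 × 36^0.618 ≈ 54.03 kt.
V₂: ΔP = 75, V ≈ 5.9 × 75^0.618 ≈ 85.04 kt.
ΔV over 18 h = 31.01 kt → 24 h equivalent = 31.01 × 24/18 ≈ 41.35 kt.
41 kt ≥ 30 kt ⇒ rapid intensification.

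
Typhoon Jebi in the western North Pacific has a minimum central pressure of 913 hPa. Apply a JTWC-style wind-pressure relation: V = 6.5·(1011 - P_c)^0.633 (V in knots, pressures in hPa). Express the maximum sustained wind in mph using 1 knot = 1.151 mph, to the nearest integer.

ΔP = 1011 − 913 = 98 hPa.
V ≈ 6.5 × 98^0.633 = 6.5 × 18.216 ≈ 118.402 kt.
118.402 × 1.151 ≈ 136.28 mph → 136 mph.

136 mph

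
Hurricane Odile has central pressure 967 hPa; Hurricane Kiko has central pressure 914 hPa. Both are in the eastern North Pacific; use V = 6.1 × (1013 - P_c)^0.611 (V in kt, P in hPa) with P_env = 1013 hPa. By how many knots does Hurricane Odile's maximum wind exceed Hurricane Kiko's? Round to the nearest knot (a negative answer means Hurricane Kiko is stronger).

Hurricane Odile: ΔP = 46; V ≈ 6.1 × 46^0.611 ≈ 63.28 kt.
Hurricane Kiko: ΔP = 99; V ≈ 6.1 × 99^0.611 ≈ 101.08 kt.
Difference ≈ 63.28 − 101.08 = -37.80 → -38 kt.

-38 kt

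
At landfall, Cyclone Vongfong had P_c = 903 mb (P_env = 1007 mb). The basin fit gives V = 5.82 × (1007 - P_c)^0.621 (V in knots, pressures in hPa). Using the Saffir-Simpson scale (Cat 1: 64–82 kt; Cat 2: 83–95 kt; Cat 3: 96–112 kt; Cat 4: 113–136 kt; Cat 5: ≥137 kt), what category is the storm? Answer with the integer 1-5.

ΔP = 1007 − 903 = 104 mb.
V ≈ 5.82 × 104^0.621 = 5.82 × 17.89 ≈ 104 kt.
104 kt falls in the Category 3 band.

3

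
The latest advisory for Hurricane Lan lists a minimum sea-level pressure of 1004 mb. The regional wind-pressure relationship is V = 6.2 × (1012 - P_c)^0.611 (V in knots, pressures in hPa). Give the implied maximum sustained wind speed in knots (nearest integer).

22 kt

ΔP = 1012 − 1004 = 8 mb.
8^0.611 ≈ 3.563.
V ≈ 6.2 × 3.563 ≈ 22.1 kt.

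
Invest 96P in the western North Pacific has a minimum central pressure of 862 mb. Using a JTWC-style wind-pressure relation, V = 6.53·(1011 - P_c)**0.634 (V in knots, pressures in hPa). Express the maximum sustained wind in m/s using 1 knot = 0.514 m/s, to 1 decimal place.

ΔP = 1011 − 862 = 149 mb.
V ≈ 6.53 × 149^0.634 = 6.53 × 23.867 ≈ 155.852 kt.
155.852 × 0.514 ≈ 80.11 m/s → 80.1 m/s.

80.1 m/s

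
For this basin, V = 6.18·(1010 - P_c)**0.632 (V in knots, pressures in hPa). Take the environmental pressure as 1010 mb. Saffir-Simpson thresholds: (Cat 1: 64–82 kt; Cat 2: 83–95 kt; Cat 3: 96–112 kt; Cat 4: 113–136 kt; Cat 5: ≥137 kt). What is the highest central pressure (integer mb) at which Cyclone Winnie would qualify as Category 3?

Category 3 begins at V = 96 kt.
Required ΔP = (96/6.18)^(1/0.632) = 15.534^1.582 ≈ 76.73 mb.
P_c ≤ 1010 − 76.73 = 933.27, so the highest integer P_c is 933 mb.

933 mb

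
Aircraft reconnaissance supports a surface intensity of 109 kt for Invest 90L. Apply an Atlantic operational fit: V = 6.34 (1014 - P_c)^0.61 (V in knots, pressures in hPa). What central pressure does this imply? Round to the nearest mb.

ΔP = (V / 6.34)^(1/0.61) = (109/6.34)^1.639.
109/6.34 = 17.192; 17.192^1.639 ≈ 105.96 mb.
P_c = 1014 − 105.96 = 908.04 ≈ 908 mb.

908 mb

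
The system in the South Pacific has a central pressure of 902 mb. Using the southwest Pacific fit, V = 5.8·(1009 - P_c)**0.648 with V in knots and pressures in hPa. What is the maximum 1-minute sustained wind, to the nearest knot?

ΔP = 1009 − 902 = 107 mb.
107^0.648 ≈ 20.656.
V ≈ 5.8 × 20.656 ≈ 119.8 kt.

120 kt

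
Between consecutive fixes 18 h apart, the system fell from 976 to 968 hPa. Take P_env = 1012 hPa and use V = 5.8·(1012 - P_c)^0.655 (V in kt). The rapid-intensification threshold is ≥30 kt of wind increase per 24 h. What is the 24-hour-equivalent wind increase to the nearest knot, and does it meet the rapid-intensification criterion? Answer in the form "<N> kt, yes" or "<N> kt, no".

V₁: ΔP = 36, V ≈ 5.8 × 36^0.655 ≈ 60.65 kt.
V₂: ΔP = 44, V ≈ 5.8 × 44^0.655 ≈ 69.17 kt.
ΔV over 18 h = 8.52 kt → 24 h equivalent = 8.52 × 24/18 ≈ 11.36 kt.
11 kt < 30 kt ⇒ not rapid intensification.

11 kt, no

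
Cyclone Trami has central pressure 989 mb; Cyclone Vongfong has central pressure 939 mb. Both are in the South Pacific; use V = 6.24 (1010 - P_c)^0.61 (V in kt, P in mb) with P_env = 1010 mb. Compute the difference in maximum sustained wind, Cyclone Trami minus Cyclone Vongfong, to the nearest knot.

-44 kt

Cyclone Trami: ΔP = 21; V ≈ 6.24 × 21^0.61 ≈ 39.97 kt.
Cyclone Vongfong: ΔP = 71; V ≈ 6.24 × 71^0.61 ≈ 84.03 kt.
Difference ≈ 39.97 − 84.03 = -44.06 → -44 kt.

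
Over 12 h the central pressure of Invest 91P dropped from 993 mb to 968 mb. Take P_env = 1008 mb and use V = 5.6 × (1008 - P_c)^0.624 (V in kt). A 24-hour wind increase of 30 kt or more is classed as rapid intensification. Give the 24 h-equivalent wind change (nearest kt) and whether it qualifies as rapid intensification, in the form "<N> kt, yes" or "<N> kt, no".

51 kt, yes

V₁: ΔP = 15, V ≈ 5.6 × 15^0.624 ≈ 30.34 kt.
V₂: ΔP = 40, V ≈ 5.6 × 40^0.624 ≈ 55.96 kt.
ΔV over 12 h = 25.62 kt → 24 h equivalent = 25.62 × 24/12 ≈ 51.24 kt.
51 kt ≥ 30 kt ⇒ rapid intensification.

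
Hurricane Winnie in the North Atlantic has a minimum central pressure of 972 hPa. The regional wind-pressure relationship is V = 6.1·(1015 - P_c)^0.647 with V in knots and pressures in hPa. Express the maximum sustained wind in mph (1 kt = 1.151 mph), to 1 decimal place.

80.0 mph

ΔP = 1015 − 972 = 43 hPa.
V ≈ 6.1 × 43^0.647 = 6.1 × 11.399 ≈ 69.532 kt.
69.532 × 1.151 ≈ 80.03 mph → 80.0 mph.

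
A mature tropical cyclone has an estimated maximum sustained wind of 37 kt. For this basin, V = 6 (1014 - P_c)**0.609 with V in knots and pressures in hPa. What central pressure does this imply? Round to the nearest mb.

ΔP = (V / 6)^(1/0.609) = (37/6)^1.642.
37/6 = 6.167; 6.167^1.642 ≈ 19.83 mb.
P_c = 1014 − 19.83 = 994.17 ≈ 994 mb.

994 mb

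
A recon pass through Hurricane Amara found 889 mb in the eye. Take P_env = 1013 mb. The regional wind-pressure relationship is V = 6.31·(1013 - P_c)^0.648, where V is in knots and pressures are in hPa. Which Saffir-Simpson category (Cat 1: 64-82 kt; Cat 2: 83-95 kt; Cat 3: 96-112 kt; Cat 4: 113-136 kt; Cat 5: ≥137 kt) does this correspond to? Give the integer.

ΔP = 1013 − 889 = 124 mb.
V ≈ 6.31 × 124^0.648 = 6.31 × 22.73 ≈ 143 kt.
143 kt falls in the Category 5 band.

5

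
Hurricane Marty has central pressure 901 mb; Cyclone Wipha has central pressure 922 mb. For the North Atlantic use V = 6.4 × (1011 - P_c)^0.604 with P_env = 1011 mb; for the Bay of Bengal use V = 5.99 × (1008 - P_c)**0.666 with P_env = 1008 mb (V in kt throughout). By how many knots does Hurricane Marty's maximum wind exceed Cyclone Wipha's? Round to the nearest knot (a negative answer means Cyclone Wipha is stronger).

-7 kt

Hurricane Marty: ΔP = 110; V ≈ 6.4 × 110^0.604 ≈ 109.44 kt.
Cyclone Wipha: ΔP = 86; V ≈ 5.99 × 86^0.666 ≈ 116.36 kt.
Difference ≈ 109.44 − 116.36 = -6.92 → -7 kt.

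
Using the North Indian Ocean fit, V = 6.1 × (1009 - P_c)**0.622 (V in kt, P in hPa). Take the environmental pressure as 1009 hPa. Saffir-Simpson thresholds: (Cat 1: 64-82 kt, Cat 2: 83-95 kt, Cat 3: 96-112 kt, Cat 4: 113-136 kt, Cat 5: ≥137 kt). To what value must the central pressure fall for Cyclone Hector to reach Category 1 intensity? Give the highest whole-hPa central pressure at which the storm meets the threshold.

965 hPa

Category 1 begins at V = 64 kt.
Required ΔP = (64/6.1)^(1/0.622) = 10.492^1.608 ≈ 43.78 hPa.
P_c ≤ 1009 − 43.78 = 965.22, so the highest integer P_c is 965 hPa.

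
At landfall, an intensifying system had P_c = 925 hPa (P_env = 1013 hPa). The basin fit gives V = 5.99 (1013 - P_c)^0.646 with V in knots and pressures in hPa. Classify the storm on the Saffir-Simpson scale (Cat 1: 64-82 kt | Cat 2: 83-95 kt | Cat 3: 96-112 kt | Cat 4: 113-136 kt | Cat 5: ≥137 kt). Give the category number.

ΔP = 1013 − 925 = 88 hPa.
V ≈ 5.99 × 88^0.646 = 5.99 × 18.04 ≈ 108 kt.
108 kt falls in the Category 3 band.

3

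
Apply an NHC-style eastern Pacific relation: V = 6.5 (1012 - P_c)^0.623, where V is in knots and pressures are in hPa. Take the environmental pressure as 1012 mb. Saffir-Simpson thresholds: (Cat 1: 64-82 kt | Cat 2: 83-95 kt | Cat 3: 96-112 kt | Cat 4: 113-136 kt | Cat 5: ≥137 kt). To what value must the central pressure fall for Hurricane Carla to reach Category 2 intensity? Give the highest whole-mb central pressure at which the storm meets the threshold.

952 mb

Category 2 begins at V = 83 kt.
Required ΔP = (83/6.5)^(1/0.623) = 12.769^1.605 ≈ 59.64 mb.
P_c ≤ 1012 − 59.64 = 952.36, so the highest integer P_c is 952 mb.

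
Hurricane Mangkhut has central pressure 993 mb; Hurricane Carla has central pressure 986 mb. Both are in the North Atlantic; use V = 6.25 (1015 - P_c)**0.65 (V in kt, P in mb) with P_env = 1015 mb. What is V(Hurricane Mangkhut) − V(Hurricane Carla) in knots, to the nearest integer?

Hurricane Mangkhut: ΔP = 22; V ≈ 6.25 × 22^0.65 ≈ 46.61 kt.
Hurricane Carla: ΔP = 29; V ≈ 6.25 × 29^0.65 ≈ 55.77 kt.
Difference ≈ 46.61 − 55.77 = -9.16 → -9 kt.

-9 kt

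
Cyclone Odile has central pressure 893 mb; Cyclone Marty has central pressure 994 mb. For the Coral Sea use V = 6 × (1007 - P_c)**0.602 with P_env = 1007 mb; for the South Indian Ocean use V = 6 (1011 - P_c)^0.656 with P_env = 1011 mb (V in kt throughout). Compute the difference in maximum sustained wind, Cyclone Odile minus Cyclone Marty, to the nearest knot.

Cyclone Odile: ΔP = 114; V ≈ 6 × 114^0.602 ≈ 103.85 kt.
Cyclone Marty: ΔP = 17; V ≈ 6 × 17^0.656 ≈ 38.49 kt.
Difference ≈ 103.85 − 38.49 = 65.36 → 65 kt.

65 kt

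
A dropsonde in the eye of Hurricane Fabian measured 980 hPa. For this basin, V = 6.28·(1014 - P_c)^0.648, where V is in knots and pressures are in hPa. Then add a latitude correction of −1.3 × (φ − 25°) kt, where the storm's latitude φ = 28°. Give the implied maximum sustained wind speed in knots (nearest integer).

ΔP = 1014 − 980 = 34 hPa.
34^0.648 ≈ 9.826.
V ≈ 6.28 × 9.826 ≈ 61.7 kt.
Latitude correction: −1.3 × (28 − 25) = -3.9 kt.
Corrected V ≈ 57.8 kt → 58 kt.

58 kt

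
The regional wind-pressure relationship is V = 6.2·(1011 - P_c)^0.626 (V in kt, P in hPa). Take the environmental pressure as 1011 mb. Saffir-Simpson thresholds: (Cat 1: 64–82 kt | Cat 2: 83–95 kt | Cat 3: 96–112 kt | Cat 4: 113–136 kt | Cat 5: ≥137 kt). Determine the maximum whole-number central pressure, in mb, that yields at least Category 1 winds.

Category 1 begins at V = 64 kt.
Required ΔP = (64/6.2)^(1/0.626) = 10.323^1.597 ≈ 41.64 mb.
P_c ≤ 1011 − 41.64 = 969.36, so the highest integer P_c is 969 mb.

969 mb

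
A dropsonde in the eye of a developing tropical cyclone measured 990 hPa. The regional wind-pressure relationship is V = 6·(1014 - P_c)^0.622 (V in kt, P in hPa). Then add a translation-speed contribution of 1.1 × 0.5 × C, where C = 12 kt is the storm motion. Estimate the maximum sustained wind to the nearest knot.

50 kt

ΔP = 1014 − 990 = 24 hPa.
24^0.622 ≈ 7.219.
V ≈ 6 × 7.219 ≈ 43.3 kt.
Translation term: 1.1 × 0.5 × 12 = 6.6 kt.
Corrected V ≈ 49.9 kt → 50 kt.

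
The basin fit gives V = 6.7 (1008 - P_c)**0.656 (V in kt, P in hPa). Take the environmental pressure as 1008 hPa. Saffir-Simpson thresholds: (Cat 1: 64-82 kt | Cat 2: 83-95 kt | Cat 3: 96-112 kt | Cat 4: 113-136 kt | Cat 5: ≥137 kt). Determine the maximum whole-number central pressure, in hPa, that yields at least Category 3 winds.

Category 3 begins at V = 96 kt.
Required ΔP = (96/6.7)^(1/0.656) = 14.328^1.524 ≈ 57.88 hPa.
P_c ≤ 1008 − 57.88 = 950.12, so the highest integer P_c is 950 hPa.

950 hPa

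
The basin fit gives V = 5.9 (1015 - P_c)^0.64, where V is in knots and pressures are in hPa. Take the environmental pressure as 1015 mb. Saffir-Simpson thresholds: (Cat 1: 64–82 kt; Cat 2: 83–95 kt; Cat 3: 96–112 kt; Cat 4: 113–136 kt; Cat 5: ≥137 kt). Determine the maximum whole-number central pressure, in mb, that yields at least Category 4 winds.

914 mb

Category 4 begins at V = 113 kt.
Required ΔP = (113/5.9)^(1/0.64) = 19.153^1.562 ≈ 100.80 mb.
P_c ≤ 1015 − 100.80 = 914.20, so the highest integer P_c is 914 mb.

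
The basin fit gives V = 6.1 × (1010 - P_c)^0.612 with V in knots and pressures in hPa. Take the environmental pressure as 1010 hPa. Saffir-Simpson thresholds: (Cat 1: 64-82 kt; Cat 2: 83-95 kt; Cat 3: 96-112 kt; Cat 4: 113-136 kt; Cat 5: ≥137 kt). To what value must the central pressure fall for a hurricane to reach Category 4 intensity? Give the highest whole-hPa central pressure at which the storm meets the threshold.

892 hPa

Category 4 begins at V = 113 kt.
Required ΔP = (113/6.1)^(1/0.612) = 18.525^1.634 ≈ 117.89 hPa.
P_c ≤ 1010 − 117.89 = 892.11, so the highest integer P_c is 892 hPa.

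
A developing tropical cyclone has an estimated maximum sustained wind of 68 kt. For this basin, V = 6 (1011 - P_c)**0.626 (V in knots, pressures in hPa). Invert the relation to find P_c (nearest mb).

963 mb

ΔP = (V / 6)^(1/0.626) = (68/6)^1.597.
68/6 = 11.333; 11.333^1.597 ≈ 48.34 mb.
P_c = 1011 − 48.34 = 962.66 ≈ 963 mb.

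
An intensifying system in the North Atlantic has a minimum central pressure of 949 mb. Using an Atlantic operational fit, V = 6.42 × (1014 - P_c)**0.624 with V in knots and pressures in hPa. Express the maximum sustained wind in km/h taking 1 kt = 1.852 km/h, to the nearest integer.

161 km/h

ΔP = 1014 − 949 = 65 mb.
V ≈ 6.42 × 65^0.624 = 6.42 × 13.529 ≈ 86.855 kt.
86.855 × 1.852 ≈ 160.85 km/h → 161 km/h.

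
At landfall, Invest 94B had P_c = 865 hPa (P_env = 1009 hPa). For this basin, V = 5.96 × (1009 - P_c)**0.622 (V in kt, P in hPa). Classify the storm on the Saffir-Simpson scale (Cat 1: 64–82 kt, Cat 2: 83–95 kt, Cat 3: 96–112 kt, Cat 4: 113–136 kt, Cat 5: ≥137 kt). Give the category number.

4

ΔP = 1009 − 865 = 144 hPa.
V ≈ 5.96 × 144^0.622 = 5.96 × 22.00 ≈ 131 kt.
131 kt falls in the Category 4 band.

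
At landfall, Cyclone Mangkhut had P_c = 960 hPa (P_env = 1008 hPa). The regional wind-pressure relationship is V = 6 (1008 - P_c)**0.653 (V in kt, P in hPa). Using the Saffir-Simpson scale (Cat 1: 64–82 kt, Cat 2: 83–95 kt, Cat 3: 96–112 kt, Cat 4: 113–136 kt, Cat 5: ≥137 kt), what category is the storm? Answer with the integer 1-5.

ΔP = 1008 − 960 = 48 hPa.
V ≈ 6 × 48^0.653 = 6 × 12.53 ≈ 75 kt.
75 kt falls in the Category 1 band.

1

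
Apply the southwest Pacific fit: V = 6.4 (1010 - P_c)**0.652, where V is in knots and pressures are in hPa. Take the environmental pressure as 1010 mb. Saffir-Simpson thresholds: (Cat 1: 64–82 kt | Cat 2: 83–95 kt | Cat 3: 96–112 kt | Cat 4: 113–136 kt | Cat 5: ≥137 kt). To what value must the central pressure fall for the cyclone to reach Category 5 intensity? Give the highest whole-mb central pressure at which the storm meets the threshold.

900 mb

Category 5 begins at V = 137 kt.
Required ΔP = (137/6.4)^(1/0.652) = 21.406^1.534 ≈ 109.83 mb.
P_c ≤ 1010 − 109.83 = 900.17, so the highest integer P_c is 900 mb.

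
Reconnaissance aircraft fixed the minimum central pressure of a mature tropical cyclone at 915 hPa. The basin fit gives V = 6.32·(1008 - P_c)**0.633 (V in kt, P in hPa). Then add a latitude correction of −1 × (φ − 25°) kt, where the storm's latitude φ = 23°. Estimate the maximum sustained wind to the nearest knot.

ΔP = 1008 − 915 = 93 hPa.
93^0.633 ≈ 17.622.
V ≈ 6.32 × 17.622 ≈ 111.4 kt.
Latitude correction: −1 × (23 − 25) = 2 kt.
Corrected V ≈ 113.4 kt → 113 kt.

113 kt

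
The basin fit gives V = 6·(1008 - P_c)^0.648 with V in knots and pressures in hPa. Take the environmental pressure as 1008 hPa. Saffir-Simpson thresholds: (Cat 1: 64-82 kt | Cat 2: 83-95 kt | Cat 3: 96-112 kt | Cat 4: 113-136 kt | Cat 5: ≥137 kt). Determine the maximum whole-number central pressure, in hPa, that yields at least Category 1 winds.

Category 1 begins at V = 64 kt.
Required ΔP = (64/6)^(1/0.648) = 10.667^1.543 ≈ 38.59 hPa.
P_c ≤ 1008 − 38.59 = 969.41, so the highest integer P_c is 969 hPa.

969 hPa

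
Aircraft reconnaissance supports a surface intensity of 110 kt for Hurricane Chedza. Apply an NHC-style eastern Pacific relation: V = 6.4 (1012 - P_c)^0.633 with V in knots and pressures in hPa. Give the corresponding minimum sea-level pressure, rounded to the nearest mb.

ΔP = (V / 6.4)^(1/0.633) = (110/6.4)^1.580.
110/6.4 = 17.188; 17.188^1.580 ≈ 89.41 mb.
P_c = 1012 − 89.41 = 922.59 ≈ 923 mb.

923 mb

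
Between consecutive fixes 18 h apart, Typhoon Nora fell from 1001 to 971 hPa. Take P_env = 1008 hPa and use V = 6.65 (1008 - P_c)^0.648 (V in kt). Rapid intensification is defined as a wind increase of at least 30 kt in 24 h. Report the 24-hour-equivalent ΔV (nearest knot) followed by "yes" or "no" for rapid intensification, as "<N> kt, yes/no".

V₁: ΔP = 7, V ≈ 6.65 × 7^0.648 ≈ 23.47 kt.
V₂: ΔP = 37, V ≈ 6.65 × 37^0.648 ≈ 69.03 kt.
ΔV over 18 h = 45.56 kt → 24 h equivalent = 45.56 × 24/18 ≈ 60.75 kt.
61 kt ≥ 30 kt ⇒ rapid intensification.

61 kt, yes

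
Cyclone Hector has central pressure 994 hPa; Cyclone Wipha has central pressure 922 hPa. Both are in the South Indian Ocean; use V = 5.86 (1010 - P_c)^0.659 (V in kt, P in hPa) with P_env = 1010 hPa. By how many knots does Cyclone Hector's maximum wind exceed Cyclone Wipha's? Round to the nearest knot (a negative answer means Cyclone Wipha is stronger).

-76 kt

Cyclone Hector: ΔP = 16; V ≈ 5.86 × 16^0.659 ≈ 36.43 kt.
Cyclone Wipha: ΔP = 88; V ≈ 5.86 × 88^0.659 ≈ 112.02 kt.
Difference ≈ 36.43 − 112.02 = -75.59 → -76 kt.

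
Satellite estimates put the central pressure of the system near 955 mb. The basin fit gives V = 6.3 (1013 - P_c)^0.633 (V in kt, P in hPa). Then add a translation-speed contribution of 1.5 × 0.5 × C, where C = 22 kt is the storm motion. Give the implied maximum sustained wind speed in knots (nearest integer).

ΔP = 1013 − 955 = 58 mb.
58^0.633 ≈ 13.069.
V ≈ 6.3 × 13.069 ≈ 82.3 kt.
Translation term: 1.5 × 0.5 × 22 = 16.5 kt.
Corrected V ≈ 98.8 kt → 99 kt.

99 kt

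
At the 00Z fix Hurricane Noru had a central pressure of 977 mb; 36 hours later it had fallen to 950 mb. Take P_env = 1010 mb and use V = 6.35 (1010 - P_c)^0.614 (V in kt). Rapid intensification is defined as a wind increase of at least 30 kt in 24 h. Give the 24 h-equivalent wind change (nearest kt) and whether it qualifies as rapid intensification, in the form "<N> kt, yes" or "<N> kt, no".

V₁: ΔP = 33, V ≈ 6.35 × 33^0.614 ≈ 54.34 kt.
V₂: ΔP = 60, V ≈ 6.35 × 60^0.614 ≈ 78.44 kt.
ΔV over 36 h = 24.10 kt → 24 h equivalent = 24.10 × 24/36 ≈ 16.07 kt.
16 kt < 30 kt ⇒ not rapid intensification.

16 kt, no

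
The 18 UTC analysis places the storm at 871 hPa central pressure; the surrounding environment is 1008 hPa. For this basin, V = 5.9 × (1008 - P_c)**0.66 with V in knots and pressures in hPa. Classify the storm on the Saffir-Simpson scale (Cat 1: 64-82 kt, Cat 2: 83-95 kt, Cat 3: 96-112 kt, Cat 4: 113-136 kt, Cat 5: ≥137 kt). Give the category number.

ΔP = 1008 − 871 = 137 hPa.
V ≈ 5.9 × 137^0.66 = 5.9 × 25.72 ≈ 152 kt.
152 kt falls in the Category 5 band.

5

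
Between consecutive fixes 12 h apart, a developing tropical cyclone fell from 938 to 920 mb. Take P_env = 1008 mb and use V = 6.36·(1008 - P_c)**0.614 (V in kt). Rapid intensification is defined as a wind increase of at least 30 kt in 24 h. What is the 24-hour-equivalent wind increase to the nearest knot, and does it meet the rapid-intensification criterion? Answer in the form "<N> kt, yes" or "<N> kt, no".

V₁: ΔP = 70, V ≈ 6.36 × 70^0.614 ≈ 86.37 kt.
V₂: ΔP = 88, V ≈ 6.36 × 88^0.614 ≈ 99.40 kt.
ΔV over 12 h = 13.03 kt → 24 h equivalent = 13.03 × 24/12 ≈ 26.06 kt.
26 kt < 30 kt ⇒ not rapid intensification.

26 kt, no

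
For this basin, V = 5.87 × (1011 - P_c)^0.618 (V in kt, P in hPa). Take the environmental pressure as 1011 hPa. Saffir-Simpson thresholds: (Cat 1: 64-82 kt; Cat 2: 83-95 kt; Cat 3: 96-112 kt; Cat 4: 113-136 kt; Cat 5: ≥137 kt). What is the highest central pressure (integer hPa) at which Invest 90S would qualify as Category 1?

963 hPa

Category 1 begins at V = 64 kt.
Required ΔP = (64/5.87)^(1/0.618) = 10.903^1.618 ≈ 47.74 hPa.
P_c ≤ 1011 − 47.74 = 963.26, so the highest integer P_c is 963 hPa.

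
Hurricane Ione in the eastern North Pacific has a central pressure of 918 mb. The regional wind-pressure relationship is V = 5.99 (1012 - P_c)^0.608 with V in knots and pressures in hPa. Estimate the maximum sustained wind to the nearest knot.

ΔP = 1012 − 918 = 94 mb.
94^0.608 ≈ 15.837.
V ≈ 5.99 × 15.837 ≈ 94.9 kt.

95 kt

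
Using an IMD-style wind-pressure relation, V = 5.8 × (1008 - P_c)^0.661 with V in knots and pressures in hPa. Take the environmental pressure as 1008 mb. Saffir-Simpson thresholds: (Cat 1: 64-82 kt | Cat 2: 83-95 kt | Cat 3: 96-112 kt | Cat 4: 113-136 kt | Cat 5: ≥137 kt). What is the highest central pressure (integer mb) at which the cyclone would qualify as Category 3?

Category 3 begins at V = 96 kt.
Required ΔP = (96/5.8)^(1/0.661) = 16.552^1.513 ≈ 69.81 mb.
P_c ≤ 1008 − 69.81 = 938.19, so the highest integer P_c is 938 mb.

938 mb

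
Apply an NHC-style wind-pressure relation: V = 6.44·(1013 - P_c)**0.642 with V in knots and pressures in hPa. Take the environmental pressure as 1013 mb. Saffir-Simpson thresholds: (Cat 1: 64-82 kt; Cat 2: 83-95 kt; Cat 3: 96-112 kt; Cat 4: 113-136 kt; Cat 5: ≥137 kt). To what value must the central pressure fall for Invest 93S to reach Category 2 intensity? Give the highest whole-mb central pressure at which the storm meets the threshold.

959 mb

Category 2 begins at V = 83 kt.
Required ΔP = (83/6.44)^(1/0.642) = 12.888^1.558 ≈ 53.61 mb.
P_c ≤ 1013 − 53.61 = 959.39, so the highest integer P_c is 959 mb.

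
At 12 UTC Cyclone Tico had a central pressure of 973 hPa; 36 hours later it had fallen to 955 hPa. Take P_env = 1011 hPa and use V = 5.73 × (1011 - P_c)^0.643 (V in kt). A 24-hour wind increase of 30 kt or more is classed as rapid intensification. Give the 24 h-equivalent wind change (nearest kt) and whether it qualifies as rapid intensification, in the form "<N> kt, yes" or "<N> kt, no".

11 kt, no

V₁: ΔP = 38, V ≈ 5.73 × 38^0.643 ≈ 59.42 kt.
V₂: ΔP = 56, V ≈ 5.73 × 56^0.643 ≈ 76.25 kt.
ΔV over 36 h = 16.83 kt → 24 h equivalent = 16.83 × 24/36 ≈ 11.22 kt.
11 kt < 30 kt ⇒ not rapid intensification.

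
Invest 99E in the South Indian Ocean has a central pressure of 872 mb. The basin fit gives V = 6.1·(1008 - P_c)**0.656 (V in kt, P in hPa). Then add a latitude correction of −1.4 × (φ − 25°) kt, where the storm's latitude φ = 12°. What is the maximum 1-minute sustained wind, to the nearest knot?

171 kt

ΔP = 1008 − 872 = 136 mb.
136^0.656 ≈ 25.096.
V ≈ 6.1 × 25.096 ≈ 153.1 kt.
Latitude correction: −1.4 × (12 − 25) = 18.2 kt.
Corrected V ≈ 171.3 kt → 171 kt.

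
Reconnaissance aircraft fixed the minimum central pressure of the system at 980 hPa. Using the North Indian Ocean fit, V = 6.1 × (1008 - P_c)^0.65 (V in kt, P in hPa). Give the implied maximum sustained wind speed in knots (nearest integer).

ΔP = 1008 − 980 = 28 hPa.
28^0.65 ≈ 8.723.
V ≈ 6.1 × 8.723 ≈ 53.2 kt.

53 kt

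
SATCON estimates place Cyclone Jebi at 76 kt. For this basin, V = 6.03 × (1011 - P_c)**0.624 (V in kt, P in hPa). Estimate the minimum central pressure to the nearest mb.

953 mb

ΔP = (V / 6.03)^(1/0.624) = (76/6.03)^1.603.
76/6.03 = 12.604; 12.604^1.603 ≈ 58.03 mb.
P_c = 1011 − 58.03 = 952.97 ≈ 953 mb.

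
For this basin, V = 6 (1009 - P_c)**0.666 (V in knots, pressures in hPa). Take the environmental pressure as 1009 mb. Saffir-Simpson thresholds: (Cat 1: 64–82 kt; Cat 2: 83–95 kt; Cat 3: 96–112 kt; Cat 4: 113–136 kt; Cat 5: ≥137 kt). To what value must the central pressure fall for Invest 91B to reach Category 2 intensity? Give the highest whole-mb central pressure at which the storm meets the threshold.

957 mb

Category 2 begins at V = 83 kt.
Required ΔP = (83/6)^(1/0.666) = 13.833^1.502 ≈ 51.65 mb.
P_c ≤ 1009 − 51.65 = 957.35, so the highest integer P_c is 957 mb.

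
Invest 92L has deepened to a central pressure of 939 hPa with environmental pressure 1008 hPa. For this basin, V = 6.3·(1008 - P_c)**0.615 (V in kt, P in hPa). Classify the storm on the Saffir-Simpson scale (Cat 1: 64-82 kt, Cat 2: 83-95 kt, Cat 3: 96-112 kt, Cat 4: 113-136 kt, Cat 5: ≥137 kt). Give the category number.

ΔP = 1008 − 939 = 69 hPa.
V ≈ 6.3 × 69^0.615 = 6.3 × 13.52 ≈ 85 kt.
85 kt falls in the Category 2 band.

2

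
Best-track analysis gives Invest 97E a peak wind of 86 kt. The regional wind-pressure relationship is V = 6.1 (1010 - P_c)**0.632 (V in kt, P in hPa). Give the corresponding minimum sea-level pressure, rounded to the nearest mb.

ΔP = (V / 6.1)^(1/0.632) = (86/6.1)^1.582.
86/6.1 = 14.098; 14.098^1.582 ≈ 65.81 mb.
P_c = 1010 − 65.81 = 944.19 ≈ 944 mb.

944 mb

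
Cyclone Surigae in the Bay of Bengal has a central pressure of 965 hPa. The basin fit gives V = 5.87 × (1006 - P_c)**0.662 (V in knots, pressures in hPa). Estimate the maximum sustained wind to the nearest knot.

69 kt

ΔP = 1006 − 965 = 41 hPa.
41^0.662 ≈ 11.686.
V ≈ 5.87 × 11.686 ≈ 68.6 kt.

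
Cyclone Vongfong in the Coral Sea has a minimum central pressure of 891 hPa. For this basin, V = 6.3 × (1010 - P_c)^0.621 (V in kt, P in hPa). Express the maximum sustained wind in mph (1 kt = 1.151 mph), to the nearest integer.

141 mph

ΔP = 1010 − 891 = 119 hPa.
V ≈ 6.3 × 119^0.621 = 6.3 × 19.450 ≈ 122.534 kt.
122.534 × 1.151 ≈ 141.04 mph → 141 mph.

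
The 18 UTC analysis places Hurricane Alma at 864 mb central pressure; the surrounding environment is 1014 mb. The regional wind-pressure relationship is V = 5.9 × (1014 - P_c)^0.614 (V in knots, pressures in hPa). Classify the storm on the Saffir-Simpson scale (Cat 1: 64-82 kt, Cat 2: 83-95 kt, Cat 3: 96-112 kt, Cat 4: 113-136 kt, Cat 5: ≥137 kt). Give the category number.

4

ΔP = 1014 − 864 = 150 mb.
V ≈ 5.9 × 150^0.614 = 5.9 × 21.68 ≈ 128 kt.
128 kt falls in the Category 4 band.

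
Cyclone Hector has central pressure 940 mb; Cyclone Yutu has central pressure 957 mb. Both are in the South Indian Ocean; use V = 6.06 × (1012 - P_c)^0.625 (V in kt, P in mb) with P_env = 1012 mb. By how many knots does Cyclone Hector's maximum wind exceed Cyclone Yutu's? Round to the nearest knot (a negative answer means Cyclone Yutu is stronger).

14 kt

Cyclone Hector: ΔP = 72; V ≈ 6.06 × 72^0.625 ≈ 87.76 kt.
Cyclone Yutu: ΔP = 55; V ≈ 6.06 × 55^0.625 ≈ 74.17 kt.
Difference ≈ 87.76 − 74.17 = 13.59 → 14 kt.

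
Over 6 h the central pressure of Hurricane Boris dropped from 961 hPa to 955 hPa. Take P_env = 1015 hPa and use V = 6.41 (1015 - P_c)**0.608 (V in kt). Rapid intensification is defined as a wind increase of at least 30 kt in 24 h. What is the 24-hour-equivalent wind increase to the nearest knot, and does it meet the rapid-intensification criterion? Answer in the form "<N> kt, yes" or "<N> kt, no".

19 kt, no

V₁: ΔP = 54, V ≈ 6.41 × 54^0.608 ≈ 72.47 kt.
V₂: ΔP = 60, V ≈ 6.41 × 60^0.608 ≈ 77.26 kt.
ΔV over 6 h = 4.79 kt → 24 h equivalent = 4.79 × 24/6 ≈ 19.16 kt.
19 kt < 30 kt ⇒ not rapid intensification.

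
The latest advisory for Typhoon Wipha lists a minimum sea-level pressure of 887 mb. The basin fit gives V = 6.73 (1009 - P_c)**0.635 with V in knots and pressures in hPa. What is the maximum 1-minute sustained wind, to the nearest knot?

ΔP = 1009 − 887 = 122 mb.
122^0.635 ≈ 21.127.
V ≈ 6.73 × 21.127 ≈ 142.2 kt.

142 kt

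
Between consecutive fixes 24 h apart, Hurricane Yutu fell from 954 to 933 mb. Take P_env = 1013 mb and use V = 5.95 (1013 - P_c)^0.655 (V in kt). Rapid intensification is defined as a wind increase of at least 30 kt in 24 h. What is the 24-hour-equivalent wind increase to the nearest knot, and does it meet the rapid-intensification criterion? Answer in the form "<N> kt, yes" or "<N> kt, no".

V₁: ΔP = 59, V ≈ 5.95 × 59^0.655 ≈ 85.99 kt.
V₂: ΔP = 80, V ≈ 5.95 × 80^0.655 ≈ 104.96 kt.
ΔV over 24 h = 18.97 kt → 24 h equivalent = 18.97 × 24/24 ≈ 18.97 kt.
19 kt < 30 kt ⇒ not rapid intensification.

19 kt, no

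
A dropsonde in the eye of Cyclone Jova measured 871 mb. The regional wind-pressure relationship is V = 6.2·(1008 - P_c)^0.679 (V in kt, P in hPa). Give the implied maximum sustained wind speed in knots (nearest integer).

ΔP = 1008 − 871 = 137 mb.
137^0.679 ≈ 28.238.
V ≈ 6.2 × 28.238 ≈ 175.1 kt.

175 kt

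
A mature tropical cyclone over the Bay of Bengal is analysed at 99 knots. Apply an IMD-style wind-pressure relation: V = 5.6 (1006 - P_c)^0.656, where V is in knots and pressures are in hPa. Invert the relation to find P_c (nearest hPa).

926 hPa

ΔP = (V / 5.6)^(1/0.656) = (99/5.6)^1.524.
99/5.6 = 17.679; 17.679^1.524 ≈ 79.73 hPa.
P_c = 1006 − 79.73 = 926.27 ≈ 926 hPa.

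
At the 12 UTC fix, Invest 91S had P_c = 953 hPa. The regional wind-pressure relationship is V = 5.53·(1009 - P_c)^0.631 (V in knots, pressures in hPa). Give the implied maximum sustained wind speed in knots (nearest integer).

ΔP = 1009 − 953 = 56 hPa.
56^0.631 ≈ 12.680.
V ≈ 5.53 × 12.680 ≈ 70.1 kt.

70 kt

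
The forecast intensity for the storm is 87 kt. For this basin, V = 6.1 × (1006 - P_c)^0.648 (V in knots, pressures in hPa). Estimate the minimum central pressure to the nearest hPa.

946 hPa

ΔP = (V / 6.1)^(1/0.648) = (87/6.1)^1.543.
87/6.1 = 14.262; 14.262^1.543 ≈ 60.42 hPa.
P_c = 1006 − 60.42 = 945.58 ≈ 946 hPa.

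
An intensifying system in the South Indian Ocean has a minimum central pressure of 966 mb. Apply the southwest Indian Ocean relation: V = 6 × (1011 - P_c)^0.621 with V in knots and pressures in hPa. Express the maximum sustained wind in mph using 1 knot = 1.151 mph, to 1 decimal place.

73.4 mph

ΔP = 1011 − 966 = 45 mb.
V ≈ 6 × 45^0.621 = 6 × 10.633 ≈ 63.796 kt.
63.796 × 1.151 ≈ 73.43 mph → 73.4 mph.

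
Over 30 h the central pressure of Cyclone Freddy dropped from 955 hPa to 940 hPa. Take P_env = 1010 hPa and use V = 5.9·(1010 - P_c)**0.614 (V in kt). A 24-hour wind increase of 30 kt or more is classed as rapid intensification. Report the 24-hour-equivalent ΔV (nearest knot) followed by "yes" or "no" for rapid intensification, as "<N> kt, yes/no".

V₁: ΔP = 55, V ≈ 5.9 × 55^0.614 ≈ 69.09 kt.
V₂: ΔP = 70, V ≈ 5.9 × 70^0.614 ≈ 80.12 kt.
ΔV over 30 h = 11.03 kt → 24 h equivalent = 11.03 × 24/30 ≈ 8.82 kt.
9 kt < 30 kt ⇒ not rapid intensification.

9 kt, no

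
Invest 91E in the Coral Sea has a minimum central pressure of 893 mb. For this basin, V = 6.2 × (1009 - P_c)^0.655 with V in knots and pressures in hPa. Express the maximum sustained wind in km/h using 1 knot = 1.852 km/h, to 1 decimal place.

258.4 km/h

ΔP = 1009 − 893 = 116 mb.
V ≈ 6.2 × 116^0.655 = 6.2 × 22.502 ≈ 139.512 kt.
139.512 × 1.852 ≈ 258.38 km/h → 258.4 km/h.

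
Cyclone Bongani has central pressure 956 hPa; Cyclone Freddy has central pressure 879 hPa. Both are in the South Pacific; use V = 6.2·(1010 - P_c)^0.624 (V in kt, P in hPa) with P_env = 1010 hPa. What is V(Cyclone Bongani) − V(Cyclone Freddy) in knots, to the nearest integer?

-55 kt

Cyclone Bongani: ΔP = 54; V ≈ 6.2 × 54^0.624 ≈ 74.71 kt.
Cyclone Freddy: ΔP = 131; V ≈ 6.2 × 131^0.624 ≈ 129.89 kt.
Difference ≈ 74.71 − 129.89 = -55.18 → -55 kt.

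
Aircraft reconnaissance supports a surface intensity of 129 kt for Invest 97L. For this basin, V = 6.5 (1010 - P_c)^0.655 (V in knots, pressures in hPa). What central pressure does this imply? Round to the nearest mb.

914 mb

ΔP = (V / 6.5)^(1/0.655) = (129/6.5)^1.527.
129/6.5 = 19.846; 19.846^1.527 ≈ 95.76 mb.
P_c = 1010 − 95.76 = 914.24 ≈ 914 mb.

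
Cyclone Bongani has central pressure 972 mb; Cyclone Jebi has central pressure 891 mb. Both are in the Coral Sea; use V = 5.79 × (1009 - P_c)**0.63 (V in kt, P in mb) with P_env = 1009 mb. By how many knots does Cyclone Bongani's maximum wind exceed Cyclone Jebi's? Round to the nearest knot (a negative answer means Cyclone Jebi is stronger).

Cyclone Bongani: ΔP = 37; V ≈ 5.79 × 37^0.63 ≈ 56.32 kt.
Cyclone Jebi: ΔP = 118; V ≈ 5.79 × 118^0.63 ≈ 116.94 kt.
Difference ≈ 56.32 − 116.94 = -60.62 → -61 kt.

-61 kt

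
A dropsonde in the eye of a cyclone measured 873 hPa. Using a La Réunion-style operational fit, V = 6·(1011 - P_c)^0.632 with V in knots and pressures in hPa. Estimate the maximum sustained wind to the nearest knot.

135 kt

ΔP = 1011 − 873 = 138 hPa.
138^0.632 ≈ 22.511.
V ≈ 6 × 22.511 ≈ 135.1 kt.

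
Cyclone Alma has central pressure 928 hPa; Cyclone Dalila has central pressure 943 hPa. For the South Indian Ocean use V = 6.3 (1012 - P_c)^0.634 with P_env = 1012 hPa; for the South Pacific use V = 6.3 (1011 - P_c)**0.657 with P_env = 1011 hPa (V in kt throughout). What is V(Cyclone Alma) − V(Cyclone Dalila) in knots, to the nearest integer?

Cyclone Alma: ΔP = 84; V ≈ 6.3 × 84^0.634 ≈ 104.55 kt.
Cyclone Dalila: ΔP = 68; V ≈ 6.3 × 68^0.657 ≈ 100.76 kt.
Difference ≈ 104.55 − 100.76 = 3.79 → 4 kt.

4 kt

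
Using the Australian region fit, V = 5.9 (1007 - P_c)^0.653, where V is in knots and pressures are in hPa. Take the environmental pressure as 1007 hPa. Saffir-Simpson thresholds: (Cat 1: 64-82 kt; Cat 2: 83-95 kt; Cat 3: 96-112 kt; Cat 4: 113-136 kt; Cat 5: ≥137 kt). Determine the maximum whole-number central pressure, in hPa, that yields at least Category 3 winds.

Category 3 begins at V = 96 kt.
Required ΔP = (96/5.9)^(1/0.653) = 16.271^1.531 ≈ 71.64 hPa.
P_c ≤ 1007 − 71.64 = 935.36, so the highest integer P_c is 935 hPa.

935 hPa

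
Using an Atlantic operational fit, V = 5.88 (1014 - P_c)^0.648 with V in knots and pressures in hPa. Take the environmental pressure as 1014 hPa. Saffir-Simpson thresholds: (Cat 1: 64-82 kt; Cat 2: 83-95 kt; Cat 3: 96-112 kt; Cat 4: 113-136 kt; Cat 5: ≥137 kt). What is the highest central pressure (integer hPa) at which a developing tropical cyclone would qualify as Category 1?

974 hPa

Category 1 begins at V = 64 kt.
Required ΔP = (64/5.88)^(1/0.648) = 10.884^1.543 ≈ 39.81 hPa.
P_c ≤ 1014 − 39.81 = 974.19, so the highest integer P_c is 974 hPa.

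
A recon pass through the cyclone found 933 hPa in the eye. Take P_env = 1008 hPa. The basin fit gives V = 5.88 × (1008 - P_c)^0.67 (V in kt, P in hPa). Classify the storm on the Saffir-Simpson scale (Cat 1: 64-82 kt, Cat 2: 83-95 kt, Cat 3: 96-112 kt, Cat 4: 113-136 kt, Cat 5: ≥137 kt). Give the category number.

ΔP = 1008 − 933 = 75 hPa.
V ≈ 5.88 × 75^0.67 = 5.88 × 18.04 ≈ 106 kt.
106 kt falls in the Category 3 band.

3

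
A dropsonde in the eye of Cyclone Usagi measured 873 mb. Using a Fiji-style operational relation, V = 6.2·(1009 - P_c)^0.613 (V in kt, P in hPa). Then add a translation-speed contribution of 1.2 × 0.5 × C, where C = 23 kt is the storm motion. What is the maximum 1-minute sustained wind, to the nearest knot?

ΔP = 1009 − 873 = 136 mb.
136^0.613 ≈ 20.317.
V ≈ 6.2 × 20.317 ≈ 126.0 kt.
Translation term: 1.2 × 0.5 × 23 = 13.8 kt.
Corrected V ≈ 139.8 kt → 140 kt.

140 kt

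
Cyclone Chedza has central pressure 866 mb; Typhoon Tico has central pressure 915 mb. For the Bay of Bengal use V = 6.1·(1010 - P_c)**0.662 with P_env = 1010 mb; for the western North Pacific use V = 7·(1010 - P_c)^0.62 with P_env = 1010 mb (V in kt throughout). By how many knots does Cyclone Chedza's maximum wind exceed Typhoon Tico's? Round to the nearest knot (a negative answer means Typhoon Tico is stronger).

Cyclone Chedza: ΔP = 144; V ≈ 6.1 × 144^0.662 ≈ 163.74 kt.
Typhoon Tico: ΔP = 95; V ≈ 7 × 95^0.62 ≈ 117.84 kt.
Difference ≈ 163.74 − 117.84 = 45.90 → 46 kt.

46 kt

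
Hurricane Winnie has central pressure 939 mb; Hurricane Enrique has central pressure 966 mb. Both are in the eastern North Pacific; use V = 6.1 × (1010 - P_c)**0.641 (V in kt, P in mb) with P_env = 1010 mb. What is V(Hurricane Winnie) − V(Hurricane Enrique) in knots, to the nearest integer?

Hurricane Winnie: ΔP = 71; V ≈ 6.1 × 71^0.641 ≈ 93.75 kt.
Hurricane Enrique: ΔP = 44; V ≈ 6.1 × 44^0.641 ≈ 68.99 kt.
Difference ≈ 93.75 − 68.99 = 24.76 → 25 kt.

25 kt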